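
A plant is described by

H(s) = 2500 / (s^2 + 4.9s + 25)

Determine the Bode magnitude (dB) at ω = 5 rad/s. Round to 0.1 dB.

40.2 dB

At s = jω = j5:
quadratic: (j5)² + 4.9·j5 + 25 = 0 + j24.5 → |·| ≈ 24.5, ∠ ≈ 90.00°
|H| = 2500 / 24.5 ≈ 102.04
Gain = 20 log₁₀(102.04) ≈ 40.18 dB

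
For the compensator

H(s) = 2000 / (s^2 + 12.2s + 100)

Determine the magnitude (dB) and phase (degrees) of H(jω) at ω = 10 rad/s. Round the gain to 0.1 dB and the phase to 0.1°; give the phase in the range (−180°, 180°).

24.3 dB, -90.0°

At s = jω = j10:
quadratic: (j10)² + 12.2·j10 + 100 = 0 + j122 → |·| ≈ 122, ∠ ≈ 90.00°
|H| = 2000 / 122 ≈ 16.393
Gain = 20 log₁₀(16.393) ≈ 24.29 dB
∠H = 0.00° − 90.00° = -90.00°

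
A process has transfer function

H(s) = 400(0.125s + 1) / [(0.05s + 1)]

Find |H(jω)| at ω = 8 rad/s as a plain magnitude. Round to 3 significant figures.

At ω = 8 rad/s:
zero (1 + j8·0.125) = 1 + j1 → |·| ≈ 1.4142, ∠ ≈ 45.00°
pole (1 + j8·0.05) = 1 + j0.4 → |·| ≈ 1.077, ∠ ≈ 21.80°
|H| = 400 · 1.4142 / (1.077) ≈ 525.24

525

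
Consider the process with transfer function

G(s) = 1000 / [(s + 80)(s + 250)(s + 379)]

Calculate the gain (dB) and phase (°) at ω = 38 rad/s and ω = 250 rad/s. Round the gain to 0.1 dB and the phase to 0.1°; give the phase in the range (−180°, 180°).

At s = jω = j38:
pole (s+80): 80 + j38 → |·| = √(80²+38²) = √7844 ≈ 88.566, ∠ = arctan(38/80) ≈ 25.41°
pole (s+250): 250 + j38 → |·| = √(250²+38²) = √63944 ≈ 252.87, ∠ = arctan(38/250) ≈ 8.64°
pole (s+379): 379 + j38 → |·| = √(379²+38²) = √145085 ≈ 380.9, ∠ = arctan(38/379) ≈ 5.73°
|G| = 1000 / 8.5305e+06 ≈ 0.00011723
Gain = 20 log₁₀(0.00011723) ≈ -78.62 dB
∠G = 0.00° − 39.78° = -39.78°

At s = jω = j250:
pole (s+80): 80 + j250 → |·| = √(80²+250²) = √68900 ≈ 262.49, ∠ = arctan(250/80) ≈ 72.26°
pole (s+250): 250 + j250 → |·| = √(250²+250²) = √125000 ≈ 353.55, ∠ = arctan(250/250) ≈ 45.00°
pole (s+379): 379 + j250 → |·| = √(379²+250²) = √206141 ≈ 454.03, ∠ = arctan(250/379) ≈ 33.41°
|G| = 1000 / 4.2136e+07 ≈ 2.3733e-05
Gain = 20 log₁₀(2.3733e-05) ≈ -92.49 dB
∠G = 0.00° − 150.67° = -150.67°

ω = 38: -78.6 dB, -39.8°; ω = 250: -92.5 dB, -150.7°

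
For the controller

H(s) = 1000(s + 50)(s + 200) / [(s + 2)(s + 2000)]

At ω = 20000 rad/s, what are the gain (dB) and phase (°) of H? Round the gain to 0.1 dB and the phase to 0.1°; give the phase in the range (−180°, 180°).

60.0 dB, 5.0°

At s = jω = j20000:
zero (s+50): 50 + j20000 → |·| = √(50²+20000²) = √400002500 ≈ 20000, ∠ = arctan(20000/50) ≈ 89.86°
zero (s+200): 200 + j20000 → |·| = √(200²+20000²) = √400040000 ≈ 20001, ∠ = arctan(20000/200) ≈ 89.43°
pole (s+2): 2 + j20000 → |·| = √(2²+20000²) = √400000004 ≈ 20000, ∠ = arctan(20000/2) ≈ 89.99°
pole (s+2000): 2000 + j20000 → |·| = √(2000²+20000²) = √404000000 ≈ 20100, ∠ = arctan(20000/2000) ≈ 84.29°
|H| = 1000 · 4.0002e+08 / 4.02e+08 ≈ 995.07
Gain = 20 log₁₀(995.07) ≈ 59.96 dB
∠H = 179.29° − 174.28° = 5.01°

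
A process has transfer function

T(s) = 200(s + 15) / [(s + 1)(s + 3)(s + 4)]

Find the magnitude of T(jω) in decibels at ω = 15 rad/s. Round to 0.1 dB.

1.5 dB

At s = jω = j15:
zero (s+15): 15 + j15 → |·| = √(15²+15²) = √450 ≈ 21.213, ∠ = arctan(15/15) ≈ 45.00°
pole (s+1): 1 + j15 → |·| = √(1²+15²) = √226 ≈ 15.033, ∠ = arctan(15/1) ≈ 86.19°
pole (s+3): 3 + j15 → |·| = √(3²+15²) = √234 ≈ 15.297, ∠ = arctan(15/3) ≈ 78.69°
pole (s+4): 4 + j15 → |·| = √(4²+15²) = √241 ≈ 15.524, ∠ = arctan(15/4) ≈ 75.07°
|T| = 200 · 21.213 / 3569.9 ≈ 1.1884
Gain = 20 log₁₀(1.1884) ≈ 1.50 dB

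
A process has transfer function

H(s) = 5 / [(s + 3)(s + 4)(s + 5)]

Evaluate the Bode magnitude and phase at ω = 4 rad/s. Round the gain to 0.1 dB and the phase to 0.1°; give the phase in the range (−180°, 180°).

At s = jω = j4:
pole (s+3): 3 + j4 → |·| = √(3²+4²) = √25 ≈ 5, ∠ = arctan(4/3) ≈ 53.13°
pole (s+4): 4 + j4 → |·| = √(4²+4²) = √32 ≈ 5.6569, ∠ = arctan(4/4) ≈ 45.00°
pole (s+5): 5 + j4 → |·| = √(5²+4²) = √41 ≈ 6.4031, ∠ = arctan(4/5) ≈ 38.66°
|H| = 5 / 181.11 ≈ 0.027608
Gain = 20 log₁₀(0.027608) ≈ -31.18 dB
∠H = 0.00° − 136.79° = -136.79°

-31.2 dB, -136.8°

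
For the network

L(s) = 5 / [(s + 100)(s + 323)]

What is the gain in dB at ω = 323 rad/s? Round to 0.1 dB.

-89.8 dB

At s = jω = j323:
pole (s+100): 100 + j323 → |·| = √(100²+323²) = √114329 ≈ 338.13, ∠ = arctan(323/100) ≈ 72.80°
pole (s+323): 323 + j323 → |·| = √(323²+323²) = √208658 ≈ 456.79, ∠ = arctan(323/323) ≈ 45.00°
|L| = 5 / 1.5445e+05 ≈ 3.2373e-05
Gain = 20 log₁₀(3.2373e-05) ≈ -89.80 dB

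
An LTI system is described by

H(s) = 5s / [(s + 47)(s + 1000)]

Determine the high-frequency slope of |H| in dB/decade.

-20 dB/decade

Each pole contributes −20 dB/decade at high frequency; each zero contributes +20 dB/decade.
Net: 1 zero(s) − 2 pole(s) → -20 dB/decade.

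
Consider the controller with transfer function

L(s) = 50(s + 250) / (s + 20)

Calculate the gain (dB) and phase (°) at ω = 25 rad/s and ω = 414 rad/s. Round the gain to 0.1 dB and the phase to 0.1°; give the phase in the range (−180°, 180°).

At s = jω = j25:
zero (s+250): 250 + j25 → |·| = √(250²+25²) = √63125 ≈ 251.25, ∠ = arctan(25/250) ≈ 5.71°
pole (s+20): 20 + j25 → |·| = √(20²+25²) = √1025 ≈ 32.016, ∠ = arctan(25/20) ≈ 51.34°
|L| = 50 · 251.25 / 32.016 ≈ 392.38
Gain = 20 log₁₀(392.38) ≈ 51.87 dB
∠L = 5.71° − 51.34° = -45.63°

At s = jω = j414:
zero (s+250): 250 + j414 → |·| = √(250²+414²) = √233896 ≈ 483.63, ∠ = arctan(414/250) ≈ 58.87°
pole (s+20): 20 + j414 → |·| = √(20²+414²) = √171796 ≈ 414.48, ∠ = arctan(414/20) ≈ 87.23°
|L| = 50 · 483.63 / 414.48 ≈ 58.342
Gain = 20 log₁₀(58.342) ≈ 35.32 dB
∠L = 58.87° − 87.23° = -28.36°

ω = 25: 51.9 dB, -45.6°; ω = 414: 35.3 dB, -28.4°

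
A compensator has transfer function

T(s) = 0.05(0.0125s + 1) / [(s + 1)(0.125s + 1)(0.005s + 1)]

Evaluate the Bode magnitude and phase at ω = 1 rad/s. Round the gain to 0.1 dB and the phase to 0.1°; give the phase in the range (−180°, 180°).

-29.1 dB, -51.7°

At ω = 1 rad/s:
zero (1 + j1·0.0125) = 1 + j0.0125 → |·| ≈ 1.0001, ∠ ≈ 0.72°
pole (1 + j1·1) = 1 + j1 → |·| ≈ 1.4142, ∠ ≈ 45.00°
pole (1 + j1·0.125) = 1 + j0.125 → |·| ≈ 1.0078, ∠ ≈ 7.13°
pole (1 + j1·0.005) = 1 + j0.005 → |·| ≈ 1, ∠ ≈ 0.29°
|T| = 0.05 · 1.0001 / (1.4142 · 1.0078 · 1) ≈ 0.035086
Gain = 20 log₁₀(0.035086) ≈ -29.10 dB
∠T = (0.72°) − (45.00° + 7.13° + 0.29°) = -51.70°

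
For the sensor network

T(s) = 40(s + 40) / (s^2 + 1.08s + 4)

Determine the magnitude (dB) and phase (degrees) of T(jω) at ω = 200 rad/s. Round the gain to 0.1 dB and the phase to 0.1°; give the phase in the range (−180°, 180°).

-13.8 dB, -101.0°

At s = jω = j200:
zero (s+40): 40 + j200 → |·| = √(40²+200²) = √41600 ≈ 203.96, ∠ = arctan(200/40) ≈ 78.69°
quadratic: (j200)² + 1.08·j200 + 4 = -39996 + j216 → |·| ≈ 39997, ∠ ≈ 179.69°
|T| = 40 · 203.96 / 39997 ≈ 0.20398
Gain = 20 log₁₀(0.20398) ≈ -13.81 dB
∠T = 78.69° − 179.69° = -101.00°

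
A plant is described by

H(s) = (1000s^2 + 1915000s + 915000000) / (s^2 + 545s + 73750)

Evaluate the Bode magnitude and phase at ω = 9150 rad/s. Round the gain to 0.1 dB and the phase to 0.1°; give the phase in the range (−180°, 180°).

Substitute s = j9150:
Numerator: 1000(j9150)^2 + 1915000(j9150) + 915000000 = -82807500000 + j17522250000
Denominator: (j9150)^2 + 545(j9150) + 73750 = -83648750 + j4986750
|N| = √(82807500000² + 17522250000²) ≈ 8.4641e+10, ∠N ≈ 168.05°
|D| = √(83648750² + 4986750²) ≈ 8.3797e+07, ∠D ≈ 176.59°
|H| = 8.4641e+10 / 8.3797e+07 ≈ 1010.1
Gain = 20 log₁₀(1010.1) ≈ 60.09 dB
∠H = 168.05° − 176.59° = -8.54°

60.1 dB, -8.5°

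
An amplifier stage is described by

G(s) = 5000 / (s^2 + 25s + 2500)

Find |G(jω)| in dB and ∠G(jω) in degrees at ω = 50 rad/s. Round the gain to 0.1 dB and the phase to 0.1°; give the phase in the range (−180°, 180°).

12.0 dB, -90.0°

At s = jω = j50:
quadratic: (j50)² + 25·j50 + 2500 = 0 + j1250 → |·| ≈ 1250, ∠ ≈ 90.00°
|G| = 5000 / 1250 ≈ 4
Gain = 20 log₁₀(4) ≈ 12.04 dB
∠G = 0.00° − 90.00° = -90.00°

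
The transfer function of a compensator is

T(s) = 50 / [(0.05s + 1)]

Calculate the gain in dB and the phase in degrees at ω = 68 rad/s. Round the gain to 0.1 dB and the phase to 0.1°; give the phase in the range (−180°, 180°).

23.0 dB, -73.6°

At ω = 68 rad/s:
pole (1 + j68·0.05) = 1 + j3.4 → |·| ≈ 3.544, ∠ ≈ 73.61°
|T| = 50 · 1 / (3.544) ≈ 14.108
Gain = 20 log₁₀(14.108) ≈ 22.99 dB
∠T = (0°) − (73.61°) = -73.61°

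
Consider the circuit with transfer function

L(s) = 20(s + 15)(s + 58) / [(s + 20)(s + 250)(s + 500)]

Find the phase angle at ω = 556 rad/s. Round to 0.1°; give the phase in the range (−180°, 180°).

-29.3°

At s = jω = j556:
zero (s+15): 15 + j556 → |·| = √(15²+556²) = √309361 ≈ 556.2, ∠ = arctan(556/15) ≈ 88.45°
zero (s+58): 58 + j556 → |·| = √(58²+556²) = √312500 ≈ 559.02, ∠ = arctan(556/58) ≈ 84.04°
pole (s+20): 20 + j556 → |·| = √(20²+556²) = √309536 ≈ 556.36, ∠ = arctan(556/20) ≈ 87.94°
pole (s+250): 250 + j556 → |·| = √(250²+556²) = √371636 ≈ 609.62, ∠ = arctan(556/250) ≈ 65.79°
pole (s+500): 500 + j556 → |·| = √(500²+556²) = √559136 ≈ 747.75, ∠ = arctan(556/500) ≈ 48.04°
∠L = 172.49° − 201.77° = -29.28°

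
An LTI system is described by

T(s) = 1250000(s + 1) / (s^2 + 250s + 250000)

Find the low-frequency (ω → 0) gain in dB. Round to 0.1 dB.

T(0) = 1250000·1 / 250000 = 5
20 log₁₀(5) ≈ 13.98 dB

14.0 dB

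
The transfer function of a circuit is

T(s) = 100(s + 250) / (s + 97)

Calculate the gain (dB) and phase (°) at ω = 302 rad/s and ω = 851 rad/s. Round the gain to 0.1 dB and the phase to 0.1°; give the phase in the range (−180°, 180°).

At s = jω = j302:
zero (s+250): 250 + j302 → |·| = √(250²+302²) = √153704 ≈ 392.05, ∠ = arctan(302/250) ≈ 50.38°
pole (s+97): 97 + j302 → |·| = √(97²+302²) = √100613 ≈ 317.2, ∠ = arctan(302/97) ≈ 72.19°
|T| = 100 · 392.05 / 317.2 ≈ 123.6
Gain = 20 log₁₀(123.6) ≈ 41.84 dB
∠T = 50.38° − 72.19° = -21.81°

At s = jω = j851:
zero (s+250): 250 + j851 → |·| = √(250²+851²) = √786701 ≈ 886.96, ∠ = arctan(851/250) ≈ 73.63°
pole (s+97): 97 + j851 → |·| = √(97²+851²) = √733610 ≈ 856.51, ∠ = arctan(851/97) ≈ 83.50°
|T| = 100 · 886.96 / 856.51 ≈ 103.56
Gain = 20 log₁₀(103.56) ≈ 40.30 dB
∠T = 73.63° − 83.50° = -9.87°

ω = 302: 41.8 dB, -21.8°; ω = 851: 40.3 dB, -9.9°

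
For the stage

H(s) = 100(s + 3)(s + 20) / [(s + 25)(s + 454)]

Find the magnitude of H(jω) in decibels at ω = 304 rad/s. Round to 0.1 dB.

At s = jω = j304:
zero (s+3): 3 + j304 → |·| = √(3²+304²) = √92425 ≈ 304.01, ∠ = arctan(304/3) ≈ 89.43°
zero (s+20): 20 + j304 → |·| = √(20²+304²) = √92816 ≈ 304.66, ∠ = arctan(304/20) ≈ 86.24°
pole (s+25): 25 + j304 → |·| = √(25²+304²) = √93041 ≈ 305.03, ∠ = arctan(304/25) ≈ 85.30°
pole (s+454): 454 + j304 → |·| = √(454²+304²) = √298532 ≈ 546.38, ∠ = arctan(304/454) ≈ 33.81°
|H| = 100 · 92620 / 1.6666e+05 ≈ 55.574
Gain = 20 log₁₀(55.574) ≈ 34.90 dB

34.9 dB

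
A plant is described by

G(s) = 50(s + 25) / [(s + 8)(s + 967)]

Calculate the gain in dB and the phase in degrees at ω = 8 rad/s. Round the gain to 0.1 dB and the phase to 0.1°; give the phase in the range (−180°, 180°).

At s = jω = j8:
zero (s+25): 25 + j8 → |·| = √(25²+8²) = √689 ≈ 26.249, ∠ = arctan(8/25) ≈ 17.74°
pole (s+8): 8 + j8 → |·| = √(8²+8²) = √128 ≈ 11.314, ∠ = arctan(8/8) ≈ 45.00°
pole (s+967): 967 + j8 → |·| = √(967²+8²) = √935153 ≈ 967.03, ∠ = arctan(8/967) ≈ 0.47°
|G| = 50 · 26.249 / 10941 ≈ 0.11996
Gain = 20 log₁₀(0.11996) ≈ -18.42 dB
∠G = 17.74° − 45.47° = -27.73°

-18.4 dB, -27.7°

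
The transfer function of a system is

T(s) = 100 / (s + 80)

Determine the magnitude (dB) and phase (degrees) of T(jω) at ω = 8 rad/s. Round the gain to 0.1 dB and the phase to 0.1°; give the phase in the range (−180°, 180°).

1.9 dB, -5.7°

Substitute s = j8:
Numerator: 100 = 100 + j0
Denominator: (j8) + 80 = 80 + j8
|N| = √(100² + 0²) ≈ 100, ∠N ≈ 0.00°
|D| = √(80² + 8²) ≈ 80.399, ∠D ≈ 5.71°
|T| = 100 / 80.399 ≈ 1.2438
Gain = 20 log₁₀(1.2438) ≈ 1.90 dB
∠T = 0.00° − 5.71° = -5.71°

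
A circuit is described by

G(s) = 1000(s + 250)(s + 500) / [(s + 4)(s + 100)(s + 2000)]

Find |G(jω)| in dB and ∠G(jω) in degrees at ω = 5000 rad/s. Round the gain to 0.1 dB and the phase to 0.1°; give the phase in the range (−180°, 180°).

-14.6 dB, -75.6°

At s = jω = j5000:
zero (s+250): 250 + j5000 → |·| = √(250²+5000²) = √25062500 ≈ 5006.2, ∠ = arctan(5000/250) ≈ 87.14°
zero (s+500): 500 + j5000 → |·| = √(500²+5000²) = √25250000 ≈ 5024.9, ∠ = arctan(5000/500) ≈ 84.29°
pole (s+4): 4 + j5000 → |·| = √(4²+5000²) = √25000016 ≈ 5000, ∠ = arctan(5000/4) ≈ 89.95°
pole (s+100): 100 + j5000 → |·| = √(100²+5000²) = √25010000 ≈ 5001, ∠ = arctan(5000/100) ≈ 88.85°
pole (s+2000): 2000 + j5000 → |·| = √(2000²+5000²) = √29000000 ≈ 5385.2, ∠ = arctan(5000/2000) ≈ 68.20°
|G| = 1000 · 2.5156e+07 / 1.3466e+11 ≈ 0.18681
Gain = 20 log₁₀(0.18681) ≈ -14.57 dB
∠G = 171.43° − 247.00° = -75.57°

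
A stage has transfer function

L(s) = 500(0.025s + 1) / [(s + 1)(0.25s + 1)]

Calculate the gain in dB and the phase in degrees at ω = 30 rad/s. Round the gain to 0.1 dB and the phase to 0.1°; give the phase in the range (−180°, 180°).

At ω = 30 rad/s:
zero (1 + j30·0.025) = 1 + j0.75 → |·| ≈ 1.25, ∠ ≈ 36.87°
pole (1 + j30·1) = 1 + j30 → |·| ≈ 30.017, ∠ ≈ 88.09°
pole (1 + j30·0.25) = 1 + j7.5 → |·| ≈ 7.5664, ∠ ≈ 82.41°
|L| = 500 · 1.25 / (30.017 · 7.5664) ≈ 2.7518
Gain = 20 log₁₀(2.7518) ≈ 8.79 dB
∠L = (36.87°) − (88.09° + 82.41°) = -133.63°

8.8 dB, -133.6°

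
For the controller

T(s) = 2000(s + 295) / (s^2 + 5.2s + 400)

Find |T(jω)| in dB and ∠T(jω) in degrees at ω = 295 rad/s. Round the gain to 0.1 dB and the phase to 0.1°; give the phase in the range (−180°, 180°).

At s = jω = j295:
zero (s+295): 295 + j295 → |·| = √(295²+295²) = √174050 ≈ 417.19, ∠ = arctan(295/295) ≈ 45.00°
quadratic: (j295)² + 5.2·j295 + 400 = -86625 + j1534 → |·| ≈ 86639, ∠ ≈ 178.99°
|T| = 2000 · 417.19 / 86639 ≈ 9.6305
Gain = 20 log₁₀(9.6305) ≈ 19.67 dB
∠T = 45.00° − 178.99° = -133.99°

19.7 dB, -134.0°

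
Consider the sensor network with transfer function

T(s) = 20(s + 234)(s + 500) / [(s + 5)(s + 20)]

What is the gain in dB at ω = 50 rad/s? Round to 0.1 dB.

59.0 dB

At s = jω = j50:
zero (s+234): 234 + j50 → |·| = √(234²+50²) = √57256 ≈ 239.28, ∠ = arctan(50/234) ≈ 12.06°
zero (s+500): 500 + j50 → |·| = √(500²+50²) = √252500 ≈ 502.49, ∠ = arctan(50/500) ≈ 5.71°
pole (s+5): 5 + j50 → |·| = √(5²+50²) = √2525 ≈ 50.249, ∠ = arctan(50/5) ≈ 84.29°
pole (s+20): 20 + j50 → |·| = √(20²+50²) = √2900 ≈ 53.852, ∠ = arctan(50/20) ≈ 68.20°
|T| = 20 · 1.2024e+05 / 2706 ≈ 888.69
Gain = 20 log₁₀(888.69) ≈ 58.98 dB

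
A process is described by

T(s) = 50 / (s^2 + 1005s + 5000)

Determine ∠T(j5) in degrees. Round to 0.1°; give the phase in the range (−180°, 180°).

-45.3°

Substitute s = j5:
Numerator: 50 = 50 + j0
Denominator: (j5)^2 + 1005(j5) + 5000 = 4975 + j5025
|N| = √(50² + 0²) ≈ 50, ∠N ≈ 0.00°
|D| = √(4975² + 5025²) ≈ 7071.2, ∠D ≈ 45.29°
∠T = 0.00° − 45.29° = -45.29°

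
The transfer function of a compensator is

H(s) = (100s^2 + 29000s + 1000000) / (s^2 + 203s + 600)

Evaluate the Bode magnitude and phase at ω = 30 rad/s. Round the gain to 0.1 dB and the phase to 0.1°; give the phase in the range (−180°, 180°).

46.3 dB, -49.1°

Substitute s = j30:
Numerator: 100(j30)^2 + 29000(j30) + 1000000 = 910000 + j870000
Denominator: (j30)^2 + 203(j30) + 600 = -300 + j6090
|N| = √(910000² + 870000²) ≈ 1.259e+06, ∠N ≈ 43.71°
|D| = √(300² + 6090²) ≈ 6097.4, ∠D ≈ 92.82°
|H| = 1.259e+06 / 6097.4 ≈ 206.48
Gain = 20 log₁₀(206.48) ≈ 46.30 dB
∠H = 43.71° − 92.82° = -49.11°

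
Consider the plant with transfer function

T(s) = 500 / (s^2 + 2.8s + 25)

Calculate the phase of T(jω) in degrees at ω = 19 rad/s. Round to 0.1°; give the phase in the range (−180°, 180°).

-171.0°

At s = jω = j19:
quadratic: (j19)² + 2.8·j19 + 25 = -336 + j53.2 → |·| ≈ 340.19, ∠ ≈ 171.00°
∠T = 0.00° − 171.00° = -171.00°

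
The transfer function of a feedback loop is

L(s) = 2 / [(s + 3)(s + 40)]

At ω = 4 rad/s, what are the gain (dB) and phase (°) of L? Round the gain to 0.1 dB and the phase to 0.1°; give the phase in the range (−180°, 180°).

-40.0 dB, -58.8°

At s = jω = j4:
pole (s+3): 3 + j4 → |·| = √(3²+4²) = √25 ≈ 5, ∠ = arctan(4/3) ≈ 53.13°
pole (s+40): 40 + j4 → |·| = √(40²+4²) = √1616 ≈ 40.2, ∠ = arctan(4/40) ≈ 5.71°
|L| = 2 / 201 ≈ 0.0099502
Gain = 20 log₁₀(0.0099502) ≈ -40.04 dB
∠L = 0.00° − 58.84° = -58.84°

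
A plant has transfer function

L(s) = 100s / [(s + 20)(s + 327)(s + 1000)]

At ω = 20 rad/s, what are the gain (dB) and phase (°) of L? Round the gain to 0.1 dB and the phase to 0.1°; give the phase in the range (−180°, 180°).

At s = jω = j20:
zero at origin: s = j20 → |·| = 20, ∠ = 90.00°
pole (s+20): 20 + j20 → |·| = √(20²+20²) = √800 ≈ 28.284, ∠ = arctan(20/20) ≈ 45.00°
pole (s+327): 327 + j20 → |·| = √(327²+20²) = √107329 ≈ 327.61, ∠ = arctan(20/327) ≈ 3.50°
pole (s+1000): 1000 + j20 → |·| = √(1000²+20²) = √1000400 ≈ 1000.2, ∠ = arctan(20/1000) ≈ 1.15°
|L| = 100 · 20 / 9.268e+06 ≈ 0.0002158
Gain = 20 log₁₀(0.0002158) ≈ -73.32 dB
∠L = 90.00° − 49.65° = 40.35°

-73.3 dB, 40.4°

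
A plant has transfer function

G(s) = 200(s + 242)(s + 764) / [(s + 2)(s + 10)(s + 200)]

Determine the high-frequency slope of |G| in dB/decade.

-20 dB/decade

Each pole contributes −20 dB/decade at high frequency; each zero contributes +20 dB/decade.
Net: 2 zero(s) − 3 pole(s) → -20 dB/decade.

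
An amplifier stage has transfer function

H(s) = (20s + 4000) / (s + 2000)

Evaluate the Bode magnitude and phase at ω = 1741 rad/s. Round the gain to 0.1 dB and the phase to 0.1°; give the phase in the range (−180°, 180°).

Substitute s = j1741:
Numerator: 20(j1741) + 4000 = 4000 + j34820
Denominator: (j1741) + 2000 = 2000 + j1741
|N| = √(4000² + 34820²) ≈ 35049, ∠N ≈ 83.45°
|D| = √(2000² + 1741²) ≈ 2651.6, ∠D ≈ 41.04°
|H| = 35049 / 2651.6 ≈ 13.218
Gain = 20 log₁₀(13.218) ≈ 22.42 dB
∠H = 83.45° − 41.04° = 42.41°

22.4 dB, 42.4°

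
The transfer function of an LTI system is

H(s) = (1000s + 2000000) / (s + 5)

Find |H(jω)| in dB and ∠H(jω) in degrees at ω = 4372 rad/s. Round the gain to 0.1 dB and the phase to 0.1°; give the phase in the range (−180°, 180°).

60.8 dB, -24.5°

Substitute s = j4372:
Numerator: 1000(j4372) + 2000000 = 2000000 + j4372000
Denominator: (j4372) + 5 = 5 + j4372
|N| = √(2000000² + 4372000²) ≈ 4.8077e+06, ∠N ≈ 65.42°
|D| = √(5² + 4372²) ≈ 4372, ∠D ≈ 89.93°
|H| = 4.8077e+06 / 4372 ≈ 1099.7
Gain = 20 log₁₀(1099.7) ≈ 60.83 dB
∠H = 65.42° − 89.93° = -24.51°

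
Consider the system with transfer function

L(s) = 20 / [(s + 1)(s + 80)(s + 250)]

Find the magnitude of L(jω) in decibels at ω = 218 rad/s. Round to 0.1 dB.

At s = jω = j218:
pole (s+1): 1 + j218 → |·| = √(1²+218²) = √47525 ≈ 218, ∠ = arctan(218/1) ≈ 89.74°
pole (s+80): 80 + j218 → |·| = √(80²+218²) = √53924 ≈ 232.22, ∠ = arctan(218/80) ≈ 69.85°
pole (s+250): 250 + j218 → |·| = √(250²+218²) = √110024 ≈ 331.7, ∠ = arctan(218/250) ≈ 41.09°
|L| = 20 / 1.6792e+07 ≈ 1.191e-06
Gain = 20 log₁₀(1.191e-06) ≈ -118.48 dB

-118.5 dB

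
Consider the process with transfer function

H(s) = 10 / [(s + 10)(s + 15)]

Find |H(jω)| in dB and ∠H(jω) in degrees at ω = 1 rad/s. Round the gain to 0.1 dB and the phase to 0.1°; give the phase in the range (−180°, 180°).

-23.6 dB, -9.5°

At s = jω = j1:
pole (s+10): 10 + j1 → |·| = √(10²+1²) = √101 ≈ 10.05, ∠ = arctan(1/10) ≈ 5.71°
pole (s+15): 15 + j1 → |·| = √(15²+1²) = √226 ≈ 15.033, ∠ = arctan(1/15) ≈ 3.81°
|H| = 10 / 151.08 ≈ 0.06619
Gain = 20 log₁₀(0.06619) ≈ -23.58 dB
∠H = 0.00° − 9.52° = -9.52°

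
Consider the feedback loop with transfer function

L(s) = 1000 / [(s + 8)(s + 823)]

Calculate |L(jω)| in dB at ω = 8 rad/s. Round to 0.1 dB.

At s = jω = j8:
pole (s+8): 8 + j8 → |·| = √(8²+8²) = √128 ≈ 11.314, ∠ = arctan(8/8) ≈ 45.00°
pole (s+823): 823 + j8 → |·| = √(823²+8²) = √677393 ≈ 823.04, ∠ = arctan(8/823) ≈ 0.56°
|L| = 1000 / 9311.9 ≈ 0.10739
Gain = 20 log₁₀(0.10739) ≈ -19.38 dB

-19.4 dB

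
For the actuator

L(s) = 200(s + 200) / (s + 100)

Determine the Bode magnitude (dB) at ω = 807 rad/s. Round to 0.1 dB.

At s = jω = j807:
zero (s+200): 200 + j807 → |·| = √(200²+807²) = √691249 ≈ 831.41, ∠ = arctan(807/200) ≈ 76.08°
pole (s+100): 100 + j807 → |·| = √(100²+807²) = √661249 ≈ 813.17, ∠ = arctan(807/100) ≈ 82.94°
|L| = 200 · 831.41 / 813.17 ≈ 204.49
Gain = 20 log₁₀(204.49) ≈ 46.21 dB

46.2 dB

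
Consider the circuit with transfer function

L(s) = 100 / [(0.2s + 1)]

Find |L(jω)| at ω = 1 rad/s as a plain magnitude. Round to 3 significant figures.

98.1

At ω = 1 rad/s:
pole (1 + j1·0.2) = 1 + j0.2 → |·| ≈ 1.0198, ∠ ≈ 11.31°
|L| = 100 · 1 / (1.0198) ≈ 98.058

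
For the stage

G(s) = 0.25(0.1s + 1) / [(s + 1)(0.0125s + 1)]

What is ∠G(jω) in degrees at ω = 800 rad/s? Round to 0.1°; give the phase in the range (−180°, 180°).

-84.9°

At ω = 800 rad/s:
zero (1 + j800·0.1) = 1 + j80 → |·| ≈ 80.006, ∠ ≈ 89.28°
pole (1 + j800·1) = 1 + j800 → |·| ≈ 800, ∠ ≈ 89.93°
pole (1 + j800·0.0125) = 1 + j10 → |·| ≈ 10.05, ∠ ≈ 84.29°
∠G = (89.28°) − (89.93° + 84.29°) = -84.94°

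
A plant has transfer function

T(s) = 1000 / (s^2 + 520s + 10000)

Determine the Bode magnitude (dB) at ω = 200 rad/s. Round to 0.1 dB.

-40.7 dB

Substitute s = j200:
Numerator: 1000 = 1000 + j0
Denominator: (j200)^2 + 520(j200) + 10000 = -30000 + j104000
|N| = √(1000² + 0²) ≈ 1000, ∠N ≈ 0.00°
|D| = √(30000² + 104000²) ≈ 1.0824e+05, ∠D ≈ 106.09°
|T| = 1000 / 1.0824e+05 ≈ 0.0092387
Gain = 20 log₁₀(0.0092387) ≈ -40.69 dB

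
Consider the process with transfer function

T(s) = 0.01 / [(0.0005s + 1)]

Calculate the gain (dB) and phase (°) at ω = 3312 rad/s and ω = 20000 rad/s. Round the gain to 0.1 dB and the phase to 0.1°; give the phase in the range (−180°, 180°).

ω = 3312: -45.7 dB, -58.9°; ω = 20000: -60.0 dB, -84.3°

At ω = 3312 rad/s:
pole (1 + j3312·0.0005) = 1 + j1.656 → |·| ≈ 1.9345, ∠ ≈ 58.87°
|T| = 0.01 · 1 / (1.9345) ≈ 0.0051693
Gain = 20 log₁₀(0.0051693) ≈ -45.73 dB
∠T = (0°) − (58.87°) = -58.87°

At ω = 20000 rad/s:
pole (1 + j20000·0.0005) = 1 + j10 → |·| ≈ 10.05, ∠ ≈ 84.29°
|T| = 0.01 · 1 / (10.05) ≈ 0.00099502
Gain = 20 log₁₀(0.00099502) ≈ -60.04 dB
∠T = (0°) − (84.29°) = -84.29°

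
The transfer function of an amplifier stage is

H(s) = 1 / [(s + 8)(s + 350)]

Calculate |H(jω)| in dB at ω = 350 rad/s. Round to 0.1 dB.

-104.8 dB

At s = jω = j350:
pole (s+8): 8 + j350 → |·| = √(8²+350²) = √122564 ≈ 350.09, ∠ = arctan(350/8) ≈ 88.69°
pole (s+350): 350 + j350 → |·| = √(350²+350²) = √245000 ≈ 494.97, ∠ = arctan(350/350) ≈ 45.00°
|H| = 1 / 1.7328e+05 ≈ 5.771e-06
Gain = 20 log₁₀(5.771e-06) ≈ -104.77 dB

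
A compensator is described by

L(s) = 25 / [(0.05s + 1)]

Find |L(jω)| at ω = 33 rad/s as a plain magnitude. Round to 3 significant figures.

At ω = 33 rad/s:
pole (1 + j33·0.05) = 1 + j1.65 → |·| ≈ 1.9294, ∠ ≈ 58.78°
|L| = 25 · 1 / (1.9294) ≈ 12.957

13.0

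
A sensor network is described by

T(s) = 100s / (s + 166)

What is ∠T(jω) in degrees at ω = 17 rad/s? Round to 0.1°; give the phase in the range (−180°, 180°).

At s = jω = j17:
zero at origin: s = j17 → |·| = 17, ∠ = 90.00°
pole (s+166): 166 + j17 → |·| = √(166²+17²) = √27845 ≈ 166.87, ∠ = arctan(17/166) ≈ 5.85°
∠T = 90.00° − 5.85° = 84.15°

84.2°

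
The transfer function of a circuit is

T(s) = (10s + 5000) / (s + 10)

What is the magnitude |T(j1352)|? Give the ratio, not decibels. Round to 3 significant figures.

Substitute s = j1352:
Numerator: 10(j1352) + 5000 = 5000 + j13520
Denominator: (j1352) + 10 = 10 + j1352
|N| = √(5000² + 13520²) ≈ 14415, ∠N ≈ 69.70°
|D| = √(10² + 1352²) ≈ 1352, ∠D ≈ 89.58°
|T| = 14415 / 1352 ≈ 10.662

10.7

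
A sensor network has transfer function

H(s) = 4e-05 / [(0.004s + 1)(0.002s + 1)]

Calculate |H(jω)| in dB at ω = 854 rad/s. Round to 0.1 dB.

At ω = 854 rad/s:
pole (1 + j854·0.004) = 1 + j3.416 → |·| ≈ 3.5594, ∠ ≈ 73.68°
pole (1 + j854·0.002) = 1 + j1.708 → |·| ≈ 1.9792, ∠ ≈ 59.65°
|H| = 4e-05 · 1 / (3.5594 · 1.9792) ≈ 5.678e-06
Gain = 20 log₁₀(5.678e-06) ≈ -104.92 dB

-104.9 dB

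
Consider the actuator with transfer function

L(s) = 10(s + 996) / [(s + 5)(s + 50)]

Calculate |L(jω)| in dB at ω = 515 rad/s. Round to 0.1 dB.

At s = jω = j515:
zero (s+996): 996 + j515 → |·| = √(996²+515²) = √1257241 ≈ 1121.3, ∠ = arctan(515/996) ≈ 27.34°
pole (s+5): 5 + j515 → |·| = √(5²+515²) = √265250 ≈ 515.02, ∠ = arctan(515/5) ≈ 89.44°
pole (s+50): 50 + j515 → |·| = √(50²+515²) = √267725 ≈ 517.42, ∠ = arctan(515/50) ≈ 84.45°
|L| = 10 · 1121.3 / 2.6648e+05 ≈ 0.042078
Gain = 20 log₁₀(0.042078) ≈ -27.52 dB

-27.5 dB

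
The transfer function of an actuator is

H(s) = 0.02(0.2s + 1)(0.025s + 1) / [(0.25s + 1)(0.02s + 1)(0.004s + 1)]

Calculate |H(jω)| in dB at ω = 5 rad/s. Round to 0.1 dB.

At ω = 5 rad/s:
zero (1 + j5·0.2) = 1 + j1 → |·| ≈ 1.4142, ∠ ≈ 45.00°
zero (1 + j5·0.025) = 1 + j0.125 → |·| ≈ 1.0078, ∠ ≈ 7.13°
pole (1 + j5·0.25) = 1 + j1.25 → |·| ≈ 1.6008, ∠ ≈ 51.34°
pole (1 + j5·0.02) = 1 + j0.1 → |·| ≈ 1.005, ∠ ≈ 5.71°
pole (1 + j5·0.004) = 1 + j0.02 → |·| ≈ 1.0002, ∠ ≈ 1.15°
|H| = 0.02 · 1.4142 · 1.0078 / (1.6008 · 1.005 · 1.0002) ≈ 0.017714
Gain = 20 log₁₀(0.017714) ≈ -35.03 dB

-35.0 dB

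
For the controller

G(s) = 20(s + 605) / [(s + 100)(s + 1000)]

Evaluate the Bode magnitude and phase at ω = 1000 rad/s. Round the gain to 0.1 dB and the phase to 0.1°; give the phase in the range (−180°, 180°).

-35.7 dB, -70.5°

At s = jω = j1000:
zero (s+605): 605 + j1000 → |·| = √(605²+1000²) = √1366025 ≈ 1168.8, ∠ = arctan(1000/605) ≈ 58.83°
pole (s+100): 100 + j1000 → |·| = √(100²+1000²) = √1010000 ≈ 1005, ∠ = arctan(1000/100) ≈ 84.29°
pole (s+1000): 1000 + j1000 → |·| = √(1000²+1000²) = √2000000 ≈ 1414.2, ∠ = arctan(1000/1000) ≈ 45.00°
|G| = 20 · 1168.8 / 1.4213e+06 ≈ 0.016447
Gain = 20 log₁₀(0.016447) ≈ -35.68 dB
∠G = 58.83° − 129.29° = -70.46°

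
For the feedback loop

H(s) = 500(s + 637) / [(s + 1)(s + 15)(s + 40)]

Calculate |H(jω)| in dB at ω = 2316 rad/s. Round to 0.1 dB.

-80.3 dB

At s = jω = j2316:
zero (s+637): 637 + j2316 → |·| = √(637²+2316²) = √5769625 ≈ 2402, ∠ = arctan(2316/637) ≈ 74.62°
pole (s+1): 1 + j2316 → |·| = √(1²+2316²) = √5363857 ≈ 2316, ∠ = arctan(2316/1) ≈ 89.98°
pole (s+15): 15 + j2316 → |·| = √(15²+2316²) = √5364081 ≈ 2316, ∠ = arctan(2316/15) ≈ 89.63°
pole (s+40): 40 + j2316 → |·| = √(40²+2316²) = √5365456 ≈ 2316.3, ∠ = arctan(2316/40) ≈ 89.01°
|H| = 500 · 2402 / 1.2424e+10 ≈ 9.6668e-05
Gain = 20 log₁₀(9.6668e-05) ≈ -80.29 dB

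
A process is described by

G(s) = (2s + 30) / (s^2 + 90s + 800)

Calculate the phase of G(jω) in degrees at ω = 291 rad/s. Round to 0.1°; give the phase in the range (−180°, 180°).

Substitute s = j291:
Numerator: 2(j291) + 30 = 30 + j582
Denominator: (j291)^2 + 90(j291) + 800 = -83881 + j26190
|N| = √(30² + 582²) ≈ 582.77, ∠N ≈ 87.05°
|D| = √(83881² + 26190²) ≈ 87875, ∠D ≈ 162.66°
∠G = 87.05° − 162.66° = -75.61°

-75.6°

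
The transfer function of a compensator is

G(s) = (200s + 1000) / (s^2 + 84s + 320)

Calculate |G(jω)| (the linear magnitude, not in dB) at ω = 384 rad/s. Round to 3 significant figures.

0.510

Substitute s = j384:
Numerator: 200(j384) + 1000 = 1000 + j76800
Denominator: (j384)^2 + 84(j384) + 320 = -147136 + j32256
|N| = √(1000² + 76800²) ≈ 76807, ∠N ≈ 89.25°
|D| = √(147136² + 32256²) ≈ 1.5063e+05, ∠D ≈ 167.63°
|G| = 76807 / 1.5063e+05 ≈ 0.50991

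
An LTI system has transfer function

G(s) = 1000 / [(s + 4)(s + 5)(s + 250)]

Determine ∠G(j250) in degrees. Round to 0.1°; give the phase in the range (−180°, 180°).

137.1°

At s = jω = j250:
pole (s+4): 4 + j250 → |·| = √(4²+250²) = √62516 ≈ 250.03, ∠ = arctan(250/4) ≈ 89.08°
pole (s+5): 5 + j250 → |·| = √(5²+250²) = √62525 ≈ 250.05, ∠ = arctan(250/5) ≈ 88.85°
pole (s+250): 250 + j250 → |·| = √(250²+250²) = √125000 ≈ 353.55, ∠ = arctan(250/250) ≈ 45.00°
∠G = 0.00° − 222.93° = -222.93° ≡ 137.07° (principal value)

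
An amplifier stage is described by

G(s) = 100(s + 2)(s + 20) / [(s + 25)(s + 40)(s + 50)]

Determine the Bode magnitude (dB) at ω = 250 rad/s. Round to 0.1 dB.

At s = jω = j250:
zero (s+2): 2 + j250 → |·| = √(2²+250²) = √62504 ≈ 250.01, ∠ = arctan(250/2) ≈ 89.54°
zero (s+20): 20 + j250 → |·| = √(20²+250²) = √62900 ≈ 250.8, ∠ = arctan(250/20) ≈ 85.43°
pole (s+25): 25 + j250 → |·| = √(25²+250²) = √63125 ≈ 251.25, ∠ = arctan(250/25) ≈ 84.29°
pole (s+40): 40 + j250 → |·| = √(40²+250²) = √64100 ≈ 253.18, ∠ = arctan(250/40) ≈ 80.91°
pole (s+50): 50 + j250 → |·| = √(50²+250²) = √65000 ≈ 254.95, ∠ = arctan(250/50) ≈ 78.69°
|G| = 100 · 62703 / 1.6218e+07 ≈ 0.38663
Gain = 20 log₁₀(0.38663) ≈ -8.25 dB

-8.3 dB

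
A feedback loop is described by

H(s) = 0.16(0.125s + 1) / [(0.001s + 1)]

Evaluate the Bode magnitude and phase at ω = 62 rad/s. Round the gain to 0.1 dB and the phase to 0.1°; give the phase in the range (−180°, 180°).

1.9 dB, 79.1°

At ω = 62 rad/s:
zero (1 + j62·0.125) = 1 + j7.75 → |·| ≈ 7.8142, ∠ ≈ 82.65°
pole (1 + j62·0.001) = 1 + j0.062 → |·| ≈ 1.0019, ∠ ≈ 3.55°
|H| = 0.16 · 7.8142 / (1.0019) ≈ 1.2479
Gain = 20 log₁₀(1.2479) ≈ 1.92 dB
∠H = (82.65°) − (3.55°) = 79.10°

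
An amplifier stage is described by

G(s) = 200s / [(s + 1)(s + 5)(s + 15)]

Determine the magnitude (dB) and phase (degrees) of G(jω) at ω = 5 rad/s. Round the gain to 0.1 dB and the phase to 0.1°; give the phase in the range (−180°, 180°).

4.9 dB, -52.1°

At s = jω = j5:
zero at origin: s = j5 → |·| = 5, ∠ = 90.00°
pole (s+1): 1 + j5 → |·| = √(1²+5²) = √26 ≈ 5.099, ∠ = arctan(5/1) ≈ 78.69°
pole (s+5): 5 + j5 → |·| = √(5²+5²) = √50 ≈ 7.0711, ∠ = arctan(5/5) ≈ 45.00°
pole (s+15): 15 + j5 → |·| = √(15²+5²) = √250 ≈ 15.811, ∠ = arctan(5/15) ≈ 18.43°
|G| = 200 · 5 / 570.07 ≈ 1.7542
Gain = 20 log₁₀(1.7542) ≈ 4.88 dB
∠G = 90.00° − 142.12° = -52.12°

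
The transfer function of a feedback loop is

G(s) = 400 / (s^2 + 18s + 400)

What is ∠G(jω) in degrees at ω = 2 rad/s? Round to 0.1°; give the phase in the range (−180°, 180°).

At s = jω = j2:
quadratic: (j2)² + 18·j2 + 400 = 396 + j36 → |·| ≈ 397.63, ∠ ≈ 5.19°
∠G = 0.00° − 5.19° = -5.19°

-5.2°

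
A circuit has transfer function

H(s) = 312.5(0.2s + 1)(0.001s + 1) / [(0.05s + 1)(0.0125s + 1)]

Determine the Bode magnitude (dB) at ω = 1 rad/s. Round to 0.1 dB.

50.1 dB

At ω = 1 rad/s:
zero (1 + j1·0.2) = 1 + j0.2 → |·| ≈ 1.0198, ∠ ≈ 11.31°
zero (1 + j1·0.001) = 1 + j0.001 → |·| ≈ 1, ∠ ≈ 0.06°
pole (1 + j1·0.05) = 1 + j0.05 → |·| ≈ 1.0012, ∠ ≈ 2.86°
pole (1 + j1·0.0125) = 1 + j0.0125 → |·| ≈ 1.0001, ∠ ≈ 0.72°
|H| = 312.5 · 1.0198 · 1 / (1.0012 · 1.0001) ≈ 318.27
Gain = 20 log₁₀(318.27) ≈ 50.06 dB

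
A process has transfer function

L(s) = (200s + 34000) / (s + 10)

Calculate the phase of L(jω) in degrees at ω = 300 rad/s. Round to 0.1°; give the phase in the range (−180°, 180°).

-27.6°

Substitute s = j300:
Numerator: 200(j300) + 34000 = 34000 + j60000
Denominator: (j300) + 10 = 10 + j300
|N| = √(34000² + 60000²) ≈ 68964, ∠N ≈ 60.46°
|D| = √(10² + 300²) ≈ 300.17, ∠D ≈ 88.09°
∠L = 60.46° − 88.09° = -27.63°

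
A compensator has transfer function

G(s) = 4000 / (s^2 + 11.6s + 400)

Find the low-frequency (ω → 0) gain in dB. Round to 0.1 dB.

G(0) = 4000 / 400 = 10
20 log₁₀(10) ≈ 20.00 dB

20.0 dB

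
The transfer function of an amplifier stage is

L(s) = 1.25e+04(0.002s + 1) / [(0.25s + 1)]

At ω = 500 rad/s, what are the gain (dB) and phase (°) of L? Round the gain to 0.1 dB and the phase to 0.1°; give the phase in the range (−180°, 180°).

At ω = 500 rad/s:
zero (1 + j500·0.002) = 1 + j1 → |·| ≈ 1.4142, ∠ ≈ 45.00°
pole (1 + j500·0.25) = 1 + j125 → |·| ≈ 125, ∠ ≈ 89.54°
|L| = 1.25e+04 · 1.4142 / (125) ≈ 141.42
Gain = 20 log₁₀(141.42) ≈ 43.01 dB
∠L = (45.00°) − (89.54°) = -44.54°

43.0 dB, -44.5°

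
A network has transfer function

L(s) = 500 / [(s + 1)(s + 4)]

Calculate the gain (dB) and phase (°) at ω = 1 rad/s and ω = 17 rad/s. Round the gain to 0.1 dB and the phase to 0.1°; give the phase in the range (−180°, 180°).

At s = jω = j1:
pole (s+1): 1 + j1 → |·| = √(1²+1²) = √2 ≈ 1.4142, ∠ = arctan(1/1) ≈ 45.00°
pole (s+4): 4 + j1 → |·| = √(4²+1²) = √17 ≈ 4.1231, ∠ = arctan(1/4) ≈ 14.04°
|L| = 500 / 5.8309 ≈ 85.75
Gain = 20 log₁₀(85.75) ≈ 38.66 dB
∠L = 0.00° − 59.04° = -59.04°

At s = jω = j17:
pole (s+1): 1 + j17 → |·| = √(1²+17²) = √290 ≈ 17.029, ∠ = arctan(17/1) ≈ 86.63°
pole (s+4): 4 + j17 → |·| = √(4²+17²) = √305 ≈ 17.464, ∠ = arctan(17/4) ≈ 76.76°
|L| = 500 / 297.39 ≈ 1.6813
Gain = 20 log₁₀(1.6813) ≈ 4.51 dB
∠L = 0.00° − 163.39° = -163.39°

ω = 1: 38.7 dB, -59.0°; ω = 17: 4.5 dB, -163.4°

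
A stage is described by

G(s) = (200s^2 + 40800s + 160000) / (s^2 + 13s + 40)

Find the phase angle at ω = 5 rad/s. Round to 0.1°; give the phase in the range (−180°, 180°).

Substitute s = j5:
Numerator: 200(j5)^2 + 40800(j5) + 160000 = 155000 + j204000
Denominator: (j5)^2 + 13(j5) + 40 = 15 + j65
|N| = √(155000² + 204000²) ≈ 2.562e+05, ∠N ≈ 52.77°
|D| = √(15² + 65²) ≈ 66.708, ∠D ≈ 77.01°
∠G = 52.77° − 77.01° = -24.24°

-24.2°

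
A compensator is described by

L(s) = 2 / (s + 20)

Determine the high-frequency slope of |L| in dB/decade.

Each pole contributes −20 dB/decade at high frequency; each zero contributes +20 dB/decade.
Net: 0 zero(s) − 1 pole(s) → -20 dB/decade.

-20 dB/decade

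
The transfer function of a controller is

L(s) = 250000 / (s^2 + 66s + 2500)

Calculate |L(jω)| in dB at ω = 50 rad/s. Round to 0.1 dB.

At s = jω = j50:
quadratic: (j50)² + 66·j50 + 2500 = 0 + j3300 → |·| ≈ 3300, ∠ ≈ 90.00°
|L| = 250000 / 3300 ≈ 75.758
Gain = 20 log₁₀(75.758) ≈ 37.59 dB

37.6 dB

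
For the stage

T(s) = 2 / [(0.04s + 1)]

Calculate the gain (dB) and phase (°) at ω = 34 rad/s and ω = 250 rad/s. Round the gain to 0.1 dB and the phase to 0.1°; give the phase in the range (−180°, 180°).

At ω = 34 rad/s:
pole (1 + j34·0.04) = 1 + j1.36 → |·| ≈ 1.6881, ∠ ≈ 53.67°
|T| = 2 · 1 / (1.6881) ≈ 1.1848
Gain = 20 log₁₀(1.1848) ≈ 1.47 dB
∠T = (0°) − (53.67°) = -53.67°

At ω = 250 rad/s:
pole (1 + j250·0.04) = 1 + j10 → |·| ≈ 10.05, ∠ ≈ 84.29°
|T| = 2 · 1 / (10.05) ≈ 0.199
Gain = 20 log₁₀(0.199) ≈ -14.02 dB
∠T = (0°) − (84.29°) = -84.29°

ω = 34: 1.5 dB, -53.7°; ω = 250: -14.0 dB, -84.3°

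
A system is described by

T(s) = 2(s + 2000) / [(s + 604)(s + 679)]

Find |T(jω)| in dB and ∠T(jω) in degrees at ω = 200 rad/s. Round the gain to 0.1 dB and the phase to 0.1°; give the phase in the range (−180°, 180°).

At s = jω = j200:
zero (s+2000): 2000 + j200 → |·| = √(2000²+200²) = √4040000 ≈ 2010, ∠ = arctan(200/2000) ≈ 5.71°
pole (s+604): 604 + j200 → |·| = √(604²+200²) = √404816 ≈ 636.25, ∠ = arctan(200/604) ≈ 18.32°
pole (s+679): 679 + j200 → |·| = √(679²+200²) = √501041 ≈ 707.84, ∠ = arctan(200/679) ≈ 16.41°
|T| = 2 · 2010 / 4.5036e+05 ≈ 0.0089262
Gain = 20 log₁₀(0.0089262) ≈ -40.99 dB
∠T = 5.71° − 34.73° = -29.02°

-41.0 dB, -29.0°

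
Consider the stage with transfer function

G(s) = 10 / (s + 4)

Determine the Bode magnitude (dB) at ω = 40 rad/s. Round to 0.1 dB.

At s = jω = j40:
pole (s+4): 4 + j40 → |·| = √(4²+40²) = √1616 ≈ 40.2, ∠ = arctan(40/4) ≈ 84.29°
|G| = 10 / 40.2 ≈ 0.24876
Gain = 20 log₁₀(0.24876) ≈ -12.08 dB

-12.1 dB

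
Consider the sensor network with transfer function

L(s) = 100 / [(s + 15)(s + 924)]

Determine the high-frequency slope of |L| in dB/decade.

Each pole contributes −20 dB/decade at high frequency; each zero contributes +20 dB/decade.
Net: 0 zero(s) − 2 pole(s) → -40 dB/decade.

-40 dB/decade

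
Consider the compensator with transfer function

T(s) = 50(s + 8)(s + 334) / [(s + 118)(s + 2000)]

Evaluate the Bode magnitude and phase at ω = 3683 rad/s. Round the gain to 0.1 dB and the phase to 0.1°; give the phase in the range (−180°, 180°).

At s = jω = j3683:
zero (s+8): 8 + j3683 → |·| = √(8²+3683²) = √13564553 ≈ 3683, ∠ = arctan(3683/8) ≈ 89.88°
zero (s+334): 334 + j3683 → |·| = √(334²+3683²) = √13676045 ≈ 3698.1, ∠ = arctan(3683/334) ≈ 84.82°
pole (s+118): 118 + j3683 → |·| = √(118²+3683²) = √13578413 ≈ 3684.9, ∠ = arctan(3683/118) ≈ 88.16°
pole (s+2000): 2000 + j3683 → |·| = √(2000²+3683²) = √17564489 ≈ 4191, ∠ = arctan(3683/2000) ≈ 61.50°
|T| = 50 · 1.362e+07 / 1.5443e+07 ≈ 44.098
Gain = 20 log₁₀(44.098) ≈ 32.89 dB
∠T = 174.70° − 149.66° = 25.04°

32.9 dB, 25.0°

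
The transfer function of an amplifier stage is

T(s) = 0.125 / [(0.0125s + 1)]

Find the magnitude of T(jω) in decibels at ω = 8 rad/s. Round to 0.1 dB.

-18.1 dB

At ω = 8 rad/s:
pole (1 + j8·0.0125) = 1 + j0.1 → |·| ≈ 1.005, ∠ ≈ 5.71°
|T| = 0.125 · 1 / (1.005) ≈ 0.12438
Gain = 20 log₁₀(0.12438) ≈ -18.10 dB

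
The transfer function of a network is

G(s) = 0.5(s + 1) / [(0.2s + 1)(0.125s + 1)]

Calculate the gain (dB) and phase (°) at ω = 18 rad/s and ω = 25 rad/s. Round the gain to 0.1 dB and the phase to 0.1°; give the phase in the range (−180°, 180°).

ω = 18: -0.2 dB, -53.7°; ω = 25: -2.5 dB, -63.2°

At ω = 18 rad/s:
zero (1 + j18·1) = 1 + j18 → |·| ≈ 18.028, ∠ ≈ 86.82°
pole (1 + j18·0.2) = 1 + j3.6 → |·| ≈ 3.7363, ∠ ≈ 74.48°
pole (1 + j18·0.125) = 1 + j2.25 → |·| ≈ 2.4622, ∠ ≈ 66.04°
|G| = 0.5 · 18.028 / (3.7363 · 2.4622) ≈ 0.97983
Gain = 20 log₁₀(0.97983) ≈ -0.18 dB
∠G = (86.82°) − (74.48° + 66.04°) = -53.70°

At ω = 25 rad/s:
zero (1 + j25·1) = 1 + j25 → |·| ≈ 25.02, ∠ ≈ 87.71°
pole (1 + j25·0.2) = 1 + j5 → |·| ≈ 5.099, ∠ ≈ 78.69°
pole (1 + j25·0.125) = 1 + j3.125 → |·| ≈ 3.2811, ∠ ≈ 72.26°
|G| = 0.5 · 25.02 / (5.099 · 3.2811) ≈ 0.74774
Gain = 20 log₁₀(0.74774) ≈ -2.52 dB
∠G = (87.71°) − (78.69° + 72.26°) = -63.24°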